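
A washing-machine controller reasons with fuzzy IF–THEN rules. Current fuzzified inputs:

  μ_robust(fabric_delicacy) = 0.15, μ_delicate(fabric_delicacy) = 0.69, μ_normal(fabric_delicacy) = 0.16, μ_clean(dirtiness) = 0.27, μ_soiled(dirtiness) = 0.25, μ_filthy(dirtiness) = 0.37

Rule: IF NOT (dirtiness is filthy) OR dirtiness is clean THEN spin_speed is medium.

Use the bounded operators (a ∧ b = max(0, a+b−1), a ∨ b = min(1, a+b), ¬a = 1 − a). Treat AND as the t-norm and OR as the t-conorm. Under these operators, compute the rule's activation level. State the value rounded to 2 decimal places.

0.90

firing strength: ¬filthy=1−0.37=0.63, clean=0.27; OR[min(1, a+b)] → w = 0.90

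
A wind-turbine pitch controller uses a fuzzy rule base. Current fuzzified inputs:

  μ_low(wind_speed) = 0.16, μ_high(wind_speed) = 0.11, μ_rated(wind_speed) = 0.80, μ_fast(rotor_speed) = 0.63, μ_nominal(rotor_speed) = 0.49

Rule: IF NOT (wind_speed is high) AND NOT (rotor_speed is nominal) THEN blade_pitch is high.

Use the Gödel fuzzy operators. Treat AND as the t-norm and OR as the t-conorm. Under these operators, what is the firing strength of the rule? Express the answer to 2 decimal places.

0.51

firing strength: ¬high=1−0.11=0.89, ¬nominal=1−0.49=0.51; AND[min(a, b)] → w = 0.51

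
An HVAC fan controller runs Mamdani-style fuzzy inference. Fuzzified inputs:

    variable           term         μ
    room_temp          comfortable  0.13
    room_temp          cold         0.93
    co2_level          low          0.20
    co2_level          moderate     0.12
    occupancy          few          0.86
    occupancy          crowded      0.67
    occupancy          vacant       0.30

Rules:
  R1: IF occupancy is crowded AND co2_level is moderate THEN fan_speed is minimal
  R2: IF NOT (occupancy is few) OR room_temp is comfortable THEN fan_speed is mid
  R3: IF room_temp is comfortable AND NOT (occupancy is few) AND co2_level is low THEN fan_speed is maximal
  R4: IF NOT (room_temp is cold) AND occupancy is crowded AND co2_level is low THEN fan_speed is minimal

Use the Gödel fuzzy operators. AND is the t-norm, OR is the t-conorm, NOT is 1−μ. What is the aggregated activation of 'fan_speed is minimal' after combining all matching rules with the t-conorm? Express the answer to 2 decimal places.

0.12

R1: crowded=0.67, moderate=0.12; AND[min(a, b)] → w = 0.12
R2: ¬few=1−0.86=0.14, comfortable=0.13; OR[max(a, b)] → w = 0.14
R3: comfortable=0.13, ¬few=1−0.86=0.14, low=0.20; AND[min(a, b)] → w = 0.13
R4: ¬cold=1−0.93=0.07, crowded=0.67, low=0.20; AND[min(a, b)] → w = 0.07
Rules with consequent 'minimal': {R1, R4} → strengths 0.12, 0.07
Aggregate via t-conorm [max(a, b)]: 0.12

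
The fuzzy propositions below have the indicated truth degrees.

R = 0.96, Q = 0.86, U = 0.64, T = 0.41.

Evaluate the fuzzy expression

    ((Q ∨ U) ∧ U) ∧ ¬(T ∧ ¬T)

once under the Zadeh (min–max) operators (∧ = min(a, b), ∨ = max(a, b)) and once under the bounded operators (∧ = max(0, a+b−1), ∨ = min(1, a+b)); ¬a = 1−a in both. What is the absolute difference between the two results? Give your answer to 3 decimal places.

Under Zadeh (min–max):
  Q ∨ U = max(a, b) on (0.86, 0.64) = 0.86
  (Q ∨ U) ∧ U = min(a, b) on (0.86, 0.64) = 0.64
  ¬T = 1 − 0.41 = 0.59
  T ∧ ¬T = min(a, b) on (0.41, 0.59) = 0.41
  ¬(T ∧ ¬T) = 1 − 0.41 = 0.59
  ((Q ∨ U) ∧ U) ∧ ¬(T ∧ ¬T) = min(a, b) on (0.64, 0.59) = 0.59
  → value = 0.5900
Under bounded:
  Q ∨ U = min(1, a+b) on (0.86, 0.64) = 1.00
  (Q ∨ U) ∧ U = max(0, a+b−1) on (1.00, 0.64) = 0.64
  ¬T = 1 − 0.41 = 0.59
  T ∧ ¬T = max(0, a+b−1) on (0.41, 0.59) = 0.00
  ¬(T ∧ ¬T) = 1 − 0.00 = 1.00
  ((Q ∨ U) ∧ U) ∧ ¬(T ∧ ¬T) = max(0, a+b−1) on (0.64, 1.00) = 0.64
  → value = 0.6400
|0.5900 − 0.6400| = 0.050

0.050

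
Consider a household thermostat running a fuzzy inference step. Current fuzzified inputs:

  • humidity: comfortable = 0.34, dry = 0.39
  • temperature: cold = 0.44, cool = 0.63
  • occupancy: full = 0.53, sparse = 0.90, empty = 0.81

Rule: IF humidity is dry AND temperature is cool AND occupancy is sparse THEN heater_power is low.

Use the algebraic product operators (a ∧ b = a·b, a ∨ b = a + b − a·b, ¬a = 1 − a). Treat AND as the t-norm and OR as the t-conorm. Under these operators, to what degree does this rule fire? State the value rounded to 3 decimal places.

firing strength: dry=0.39, cool=0.63, sparse=0.90; AND[a·b] → w = 0.2211

0.221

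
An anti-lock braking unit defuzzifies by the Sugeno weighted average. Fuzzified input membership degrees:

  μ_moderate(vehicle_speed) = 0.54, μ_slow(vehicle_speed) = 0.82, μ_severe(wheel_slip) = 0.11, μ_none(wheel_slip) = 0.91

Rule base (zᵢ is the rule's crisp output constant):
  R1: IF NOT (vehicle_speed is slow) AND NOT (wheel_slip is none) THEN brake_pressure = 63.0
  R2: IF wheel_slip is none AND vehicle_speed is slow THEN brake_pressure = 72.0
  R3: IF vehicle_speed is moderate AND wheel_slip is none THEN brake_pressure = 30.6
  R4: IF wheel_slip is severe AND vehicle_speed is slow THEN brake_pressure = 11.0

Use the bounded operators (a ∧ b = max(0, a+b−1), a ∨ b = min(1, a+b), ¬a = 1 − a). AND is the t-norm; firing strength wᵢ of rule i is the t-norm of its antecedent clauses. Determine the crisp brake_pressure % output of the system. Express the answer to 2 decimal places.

56.21

R1 (z=63.0): ¬slow=1−0.82=0.18, ¬none=1−0.91=0.09; AND[max(0, a+b−1)] → w = 0.00
R2 (z=72.0): none=0.91, slow=0.82; AND[max(0, a+b−1)] → w = 0.73
R3 (z=30.6): moderate=0.54, none=0.91; AND[max(0, a+b−1)] → w = 0.45
R4 (z=11.0): severe=0.11, slow=0.82; AND[max(0, a+b−1)] → w = 0.00
Weighted average = (0.00·63.0 + 0.73·72.0 + 0.45·30.6 + 0.00·11.0) / (0.00 + 0.73 + 0.45 + 0.00)
  = 66.3300 / 1.1800 = 56.21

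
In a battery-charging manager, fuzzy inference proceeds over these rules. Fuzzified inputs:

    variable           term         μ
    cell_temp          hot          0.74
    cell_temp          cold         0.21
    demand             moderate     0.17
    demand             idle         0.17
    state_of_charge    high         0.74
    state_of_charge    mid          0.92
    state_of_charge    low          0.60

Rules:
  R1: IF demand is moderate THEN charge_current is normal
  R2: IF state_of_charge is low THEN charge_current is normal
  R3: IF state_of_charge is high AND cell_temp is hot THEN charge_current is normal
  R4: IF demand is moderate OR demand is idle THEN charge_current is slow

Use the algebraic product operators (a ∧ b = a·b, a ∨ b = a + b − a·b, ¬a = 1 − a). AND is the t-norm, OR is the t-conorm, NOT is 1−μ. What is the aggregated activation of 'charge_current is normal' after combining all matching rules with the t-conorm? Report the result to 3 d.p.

R1: moderate=0.17 → w = 0.1700
R2: low=0.60 → w = 0.6000
R3: high=0.74, hot=0.74; AND[a·b] → w = 0.5476
R4: moderate=0.17, idle=0.17; OR[a + b − a·b] → w = 0.3111
Rules with consequent 'normal': {R1, R2, R3} → strengths 0.1700, 0.6000, 0.5476
Aggregate via t-conorm [a + b − a·b]: 0.8498

0.850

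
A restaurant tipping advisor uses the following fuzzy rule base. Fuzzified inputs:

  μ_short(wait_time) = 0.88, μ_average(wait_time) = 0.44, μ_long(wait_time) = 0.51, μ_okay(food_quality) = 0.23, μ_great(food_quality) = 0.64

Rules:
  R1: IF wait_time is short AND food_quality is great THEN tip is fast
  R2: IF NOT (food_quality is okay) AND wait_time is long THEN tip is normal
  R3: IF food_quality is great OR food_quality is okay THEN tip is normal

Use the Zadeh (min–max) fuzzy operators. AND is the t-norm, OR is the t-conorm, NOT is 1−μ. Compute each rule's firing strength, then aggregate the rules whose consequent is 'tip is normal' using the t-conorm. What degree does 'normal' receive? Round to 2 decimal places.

R1: short=0.88, great=0.64; AND[min(a, b)] → w = 0.64
R2: ¬okay=1−0.23=0.77, long=0.51; AND[min(a, b)] → w = 0.51
R3: great=0.64, okay=0.23; OR[max(a, b)] → w = 0.64
Rules with consequent 'normal': {R2, R3} → strengths 0.51, 0.64
Aggregate via t-conorm [max(a, b)]: 0.64

0.64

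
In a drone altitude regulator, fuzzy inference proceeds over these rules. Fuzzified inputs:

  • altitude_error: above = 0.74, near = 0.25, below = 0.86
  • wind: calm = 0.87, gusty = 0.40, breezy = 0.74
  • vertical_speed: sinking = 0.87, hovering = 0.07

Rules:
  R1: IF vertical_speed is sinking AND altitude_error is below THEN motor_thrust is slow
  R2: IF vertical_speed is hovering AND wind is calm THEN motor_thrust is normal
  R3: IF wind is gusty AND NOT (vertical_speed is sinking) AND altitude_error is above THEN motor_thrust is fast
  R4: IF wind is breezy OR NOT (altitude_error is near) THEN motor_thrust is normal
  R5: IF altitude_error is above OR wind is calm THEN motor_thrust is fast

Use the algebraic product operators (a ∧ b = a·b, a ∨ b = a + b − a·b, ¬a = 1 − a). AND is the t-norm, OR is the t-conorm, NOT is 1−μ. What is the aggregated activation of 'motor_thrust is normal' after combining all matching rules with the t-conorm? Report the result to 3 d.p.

0.939

R1: sinking=0.87, below=0.86; AND[a·b] → w = 0.7482
R2: hovering=0.07, calm=0.87; AND[a·b] → w = 0.0609
R3: gusty=0.40, ¬sinking=1−0.87=0.13, above=0.74; AND[a·b] → w = 0.0385
R4: breezy=0.74, ¬near=1−0.25=0.75; OR[a + b − a·b] → w = 0.9350
R5: above=0.74, calm=0.87; OR[a + b − a·b] → w = 0.9662
Rules with consequent 'normal': {R2, R4} → strengths 0.0609, 0.9350
Aggregate via t-conorm [a + b − a·b]: 0.9390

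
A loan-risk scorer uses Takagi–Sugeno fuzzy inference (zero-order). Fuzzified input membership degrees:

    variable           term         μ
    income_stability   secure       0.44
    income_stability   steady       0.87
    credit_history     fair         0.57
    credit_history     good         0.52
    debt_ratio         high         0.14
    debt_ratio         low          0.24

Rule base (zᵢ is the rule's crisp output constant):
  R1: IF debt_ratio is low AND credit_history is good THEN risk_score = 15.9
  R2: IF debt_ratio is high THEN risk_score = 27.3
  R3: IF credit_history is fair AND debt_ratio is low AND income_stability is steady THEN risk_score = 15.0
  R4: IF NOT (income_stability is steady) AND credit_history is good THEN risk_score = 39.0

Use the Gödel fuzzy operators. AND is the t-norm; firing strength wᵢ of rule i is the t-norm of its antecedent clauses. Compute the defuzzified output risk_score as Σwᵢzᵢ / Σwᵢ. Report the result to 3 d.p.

21.744

R1 (z=15.9): low=0.24, good=0.52; AND[min(a, b)] → w = 0.24
R2 (z=27.3): high=0.14 → w = 0.14
R3 (z=15.0): fair=0.57, low=0.24, steady=0.87; AND[min(a, b)] → w = 0.24
R4 (z=39.0): ¬steady=1−0.87=0.13, good=0.52; AND[min(a, b)] → w = 0.13
Weighted average = (0.24·15.9 + 0.14·27.3 + 0.24·15.0 + 0.13·39.0) / (0.24 + 0.14 + 0.24 + 0.13)
  = 16.3080 / 0.7500 = 21.744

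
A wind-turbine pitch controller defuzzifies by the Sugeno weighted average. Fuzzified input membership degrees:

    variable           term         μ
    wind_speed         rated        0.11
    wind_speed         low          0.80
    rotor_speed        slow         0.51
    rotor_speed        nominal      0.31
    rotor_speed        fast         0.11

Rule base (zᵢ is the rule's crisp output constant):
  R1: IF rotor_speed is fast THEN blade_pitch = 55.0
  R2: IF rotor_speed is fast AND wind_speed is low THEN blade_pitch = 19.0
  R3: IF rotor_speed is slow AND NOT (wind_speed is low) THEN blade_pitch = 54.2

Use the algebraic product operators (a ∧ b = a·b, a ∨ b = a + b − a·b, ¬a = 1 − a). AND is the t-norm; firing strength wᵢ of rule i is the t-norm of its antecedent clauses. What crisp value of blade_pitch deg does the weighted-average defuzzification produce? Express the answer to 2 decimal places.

R1 (z=55.0): fast=0.11 → w = 0.1100
R2 (z=19.0): fast=0.11, low=0.80; AND[a·b] → w = 0.0880
R3 (z=54.2): slow=0.51, ¬low=1−0.80=0.20; AND[a·b] → w = 0.1020
Weighted average = (0.1100·55.0 + 0.0880·19.0 + 0.1020·54.2) / (0.1100 + 0.0880 + 0.1020)
  = 13.2504 / 0.3000 = 44.17

44.17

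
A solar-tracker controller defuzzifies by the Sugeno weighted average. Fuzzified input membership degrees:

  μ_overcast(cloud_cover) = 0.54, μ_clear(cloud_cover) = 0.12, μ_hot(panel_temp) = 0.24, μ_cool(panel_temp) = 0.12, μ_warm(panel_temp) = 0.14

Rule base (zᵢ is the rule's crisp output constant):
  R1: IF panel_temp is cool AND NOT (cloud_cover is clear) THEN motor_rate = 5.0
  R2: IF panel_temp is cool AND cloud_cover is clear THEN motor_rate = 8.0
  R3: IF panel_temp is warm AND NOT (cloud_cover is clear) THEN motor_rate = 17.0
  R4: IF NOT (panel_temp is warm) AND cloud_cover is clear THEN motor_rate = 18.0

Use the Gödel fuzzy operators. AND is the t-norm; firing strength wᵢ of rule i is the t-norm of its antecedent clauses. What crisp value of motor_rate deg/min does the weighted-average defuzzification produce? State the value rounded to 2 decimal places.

R1 (z=5.0): cool=0.12, ¬clear=1−0.12=0.88; AND[min(a, b)] → w = 0.12
R2 (z=8.0): cool=0.12, clear=0.12; AND[min(a, b)] → w = 0.12
R3 (z=17.0): warm=0.14, ¬clear=1−0.12=0.88; AND[min(a, b)] → w = 0.14
R4 (z=18.0): ¬warm=1−0.14=0.86, clear=0.12; AND[min(a, b)] → w = 0.12
Weighted average = (0.12·5.0 + 0.12·8.0 + 0.14·17.0 + 0.12·18.0) / (0.12 + 0.12 + 0.14 + 0.12)
  = 6.1000 / 0.5000 = 12.20

12.20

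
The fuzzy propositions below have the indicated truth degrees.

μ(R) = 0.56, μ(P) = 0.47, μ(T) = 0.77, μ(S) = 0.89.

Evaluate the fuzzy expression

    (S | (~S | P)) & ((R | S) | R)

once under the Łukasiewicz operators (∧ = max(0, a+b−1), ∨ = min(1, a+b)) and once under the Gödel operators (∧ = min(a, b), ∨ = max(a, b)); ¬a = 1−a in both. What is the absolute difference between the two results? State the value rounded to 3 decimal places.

0.110

Under Łukasiewicz:
  ~S = 1 − 0.89 = 0.11
  ~S | P = min(1, a+b) on (0.11, 0.47) = 0.58
  S | (~S | P) = min(1, a+b) on (0.89, 0.58) = 1.00
  R | S = min(1, a+b) on (0.56, 0.89) = 1.00
  (R | S) | R = min(1, a+b) on (1.00, 0.56) = 1.00
  (S | (~S | P)) & ((R | S) | R) = max(0, a+b−1) on (1.00, 1.00) = 1.00
  → value = 1.0000
Under Gödel:
  ~S = 1 − 0.89 = 0.11
  ~S | P = max(a, b) on (0.11, 0.47) = 0.47
  S | (~S | P) = max(a, b) on (0.89, 0.47) = 0.89
  R | S = max(a, b) on (0.56, 0.89) = 0.89
  (R | S) | R = max(a, b) on (0.89, 0.56) = 0.89
  (S | (~S | P)) & ((R | S) | R) = min(a, b) on (0.89, 0.89) = 0.89
  → value = 0.8900
|1.0000 − 0.8900| = 0.110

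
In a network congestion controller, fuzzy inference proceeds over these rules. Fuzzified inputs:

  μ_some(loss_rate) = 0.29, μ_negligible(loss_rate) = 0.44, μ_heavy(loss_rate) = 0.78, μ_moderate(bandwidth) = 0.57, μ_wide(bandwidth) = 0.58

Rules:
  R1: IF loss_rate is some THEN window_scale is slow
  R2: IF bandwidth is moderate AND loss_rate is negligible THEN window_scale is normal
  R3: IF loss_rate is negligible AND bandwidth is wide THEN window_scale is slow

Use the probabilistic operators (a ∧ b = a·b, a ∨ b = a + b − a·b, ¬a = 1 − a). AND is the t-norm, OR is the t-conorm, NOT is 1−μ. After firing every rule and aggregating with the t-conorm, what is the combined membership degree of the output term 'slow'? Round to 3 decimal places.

0.471

R1: some=0.29 → w = 0.2900
R2: moderate=0.57, negligible=0.44; AND[a·b] → w = 0.2508
R3: negligible=0.44, wide=0.58; AND[a·b] → w = 0.2552
Rules with consequent 'slow': {R1, R3} → strengths 0.2900, 0.2552
Aggregate via t-conorm [a + b − a·b]: 0.4712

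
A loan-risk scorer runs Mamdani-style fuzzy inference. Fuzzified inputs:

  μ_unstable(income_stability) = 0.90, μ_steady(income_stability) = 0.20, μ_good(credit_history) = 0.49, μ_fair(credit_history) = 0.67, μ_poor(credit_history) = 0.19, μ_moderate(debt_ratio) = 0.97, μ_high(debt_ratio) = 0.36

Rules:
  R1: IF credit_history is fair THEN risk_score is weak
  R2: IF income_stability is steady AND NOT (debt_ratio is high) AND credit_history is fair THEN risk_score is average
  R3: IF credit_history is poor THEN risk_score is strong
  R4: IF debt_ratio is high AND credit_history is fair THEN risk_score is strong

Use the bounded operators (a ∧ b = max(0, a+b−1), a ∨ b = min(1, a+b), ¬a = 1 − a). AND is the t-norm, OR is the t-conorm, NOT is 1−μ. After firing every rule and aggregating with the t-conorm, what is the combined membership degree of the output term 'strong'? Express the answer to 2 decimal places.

0.22

R1: fair=0.67 → w = 0.67
R2: steady=0.20, ¬high=1−0.36=0.64, fair=0.67; AND[max(0, a+b−1)] → w = 0.00
R3: poor=0.19 → w = 0.19
R4: high=0.36, fair=0.67; AND[max(0, a+b−1)] → w = 0.03
Rules with consequent 'strong': {R3, R4} → strengths 0.19, 0.03
Aggregate via t-conorm [min(1, a+b)]: 0.22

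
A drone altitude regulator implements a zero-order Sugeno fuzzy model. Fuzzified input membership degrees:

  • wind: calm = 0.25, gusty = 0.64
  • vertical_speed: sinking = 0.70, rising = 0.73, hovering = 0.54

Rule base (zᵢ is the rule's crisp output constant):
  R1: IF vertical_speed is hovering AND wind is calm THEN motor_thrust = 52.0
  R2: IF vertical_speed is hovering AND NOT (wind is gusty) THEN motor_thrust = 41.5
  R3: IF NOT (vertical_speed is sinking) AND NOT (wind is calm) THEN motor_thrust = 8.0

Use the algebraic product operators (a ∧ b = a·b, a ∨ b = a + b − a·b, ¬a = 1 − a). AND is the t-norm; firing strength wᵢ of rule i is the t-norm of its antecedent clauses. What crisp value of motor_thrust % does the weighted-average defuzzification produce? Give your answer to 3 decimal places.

R1 (z=52.0): hovering=0.54, calm=0.25; AND[a·b] → w = 0.1350
R2 (z=41.5): hovering=0.54, ¬gusty=1−0.64=0.36; AND[a·b] → w = 0.1944
R3 (z=8.0): ¬sinking=1−0.70=0.30, ¬calm=1−0.25=0.75; AND[a·b] → w = 0.2250
Weighted average = (0.1350·52.0 + 0.1944·41.5 + 0.2250·8.0) / (0.1350 + 0.1944 + 0.2250)
  = 16.8876 / 0.5544 = 30.461

30.461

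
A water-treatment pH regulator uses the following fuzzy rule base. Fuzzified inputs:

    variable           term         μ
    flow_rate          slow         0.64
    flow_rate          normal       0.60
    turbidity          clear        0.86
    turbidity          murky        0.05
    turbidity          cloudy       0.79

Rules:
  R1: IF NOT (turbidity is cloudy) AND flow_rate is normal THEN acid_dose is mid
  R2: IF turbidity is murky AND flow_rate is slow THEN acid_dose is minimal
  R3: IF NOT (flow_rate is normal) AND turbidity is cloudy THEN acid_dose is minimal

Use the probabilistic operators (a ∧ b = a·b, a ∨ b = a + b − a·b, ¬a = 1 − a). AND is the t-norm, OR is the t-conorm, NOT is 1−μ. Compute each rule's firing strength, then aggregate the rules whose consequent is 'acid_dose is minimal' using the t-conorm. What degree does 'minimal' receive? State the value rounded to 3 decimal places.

0.338

R1: ¬cloudy=1−0.79=0.21, normal=0.60; AND[a·b] → w = 0.1260
R2: murky=0.05, slow=0.64; AND[a·b] → w = 0.0320
R3: ¬normal=1−0.60=0.40, cloudy=0.79; AND[a·b] → w = 0.3160
Rules with consequent 'minimal': {R2, R3} → strengths 0.0320, 0.3160
Aggregate via t-conorm [a + b − a·b]: 0.3379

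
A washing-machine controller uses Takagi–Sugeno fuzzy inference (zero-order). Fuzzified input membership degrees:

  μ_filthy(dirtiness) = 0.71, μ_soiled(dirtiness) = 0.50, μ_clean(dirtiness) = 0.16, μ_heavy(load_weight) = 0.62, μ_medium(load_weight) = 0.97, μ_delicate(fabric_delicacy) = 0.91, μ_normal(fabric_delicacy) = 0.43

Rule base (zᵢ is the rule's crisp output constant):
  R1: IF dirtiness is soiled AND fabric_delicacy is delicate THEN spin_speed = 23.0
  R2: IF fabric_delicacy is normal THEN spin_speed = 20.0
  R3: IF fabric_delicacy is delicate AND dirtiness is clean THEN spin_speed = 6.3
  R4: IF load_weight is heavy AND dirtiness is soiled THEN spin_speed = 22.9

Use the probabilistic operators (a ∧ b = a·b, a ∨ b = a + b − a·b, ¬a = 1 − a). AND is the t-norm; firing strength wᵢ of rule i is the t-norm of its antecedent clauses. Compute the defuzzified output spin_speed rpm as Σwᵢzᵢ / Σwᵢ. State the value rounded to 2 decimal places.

20.20

R1 (z=23.0): soiled=0.50, delicate=0.91; AND[a·b] → w = 0.4550
R2 (z=20.0): normal=0.43 → w = 0.4300
R3 (z=6.3): delicate=0.91, clean=0.16; AND[a·b] → w = 0.1456
R4 (z=22.9): heavy=0.62, soiled=0.50; AND[a·b] → w = 0.3100
Weighted average = (0.4550·23.0 + 0.4300·20.0 + 0.1456·6.3 + 0.3100·22.9) / (0.4550 + 0.4300 + 0.1456 + 0.3100)
  = 27.0813 / 1.3406 = 20.20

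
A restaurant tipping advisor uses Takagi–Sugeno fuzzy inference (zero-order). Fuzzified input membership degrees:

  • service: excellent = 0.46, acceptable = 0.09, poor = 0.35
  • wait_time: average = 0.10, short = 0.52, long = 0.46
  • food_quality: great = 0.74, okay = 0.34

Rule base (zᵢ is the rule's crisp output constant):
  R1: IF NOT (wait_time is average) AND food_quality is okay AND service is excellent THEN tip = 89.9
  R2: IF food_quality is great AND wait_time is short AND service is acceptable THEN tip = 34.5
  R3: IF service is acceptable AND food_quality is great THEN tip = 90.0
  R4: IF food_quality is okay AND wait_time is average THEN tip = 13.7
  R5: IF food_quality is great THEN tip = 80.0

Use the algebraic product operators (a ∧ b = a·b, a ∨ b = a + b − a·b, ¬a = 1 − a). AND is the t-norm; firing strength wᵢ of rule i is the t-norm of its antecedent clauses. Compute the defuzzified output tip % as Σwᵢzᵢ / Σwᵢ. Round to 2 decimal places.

78.26

R1 (z=89.9): ¬average=1−0.10=0.90, okay=0.34, excellent=0.46; AND[a·b] → w = 0.1408
R2 (z=34.5): great=0.74, short=0.52, acceptable=0.09; AND[a·b] → w = 0.0346
R3 (z=90.0): acceptable=0.09, great=0.74; AND[a·b] → w = 0.0666
R4 (z=13.7): okay=0.34, average=0.10; AND[a·b] → w = 0.0340
R5 (z=80.0): great=0.74 → w = 0.7400
Weighted average = (0.1408·89.9 + 0.0346·34.5 + 0.0666·90.0 + 0.0340·13.7 + 0.7400·80.0) / (0.1408 + 0.0346 + 0.0666 + 0.0340 + 0.7400)
  = 79.5089 / 1.0160 = 78.26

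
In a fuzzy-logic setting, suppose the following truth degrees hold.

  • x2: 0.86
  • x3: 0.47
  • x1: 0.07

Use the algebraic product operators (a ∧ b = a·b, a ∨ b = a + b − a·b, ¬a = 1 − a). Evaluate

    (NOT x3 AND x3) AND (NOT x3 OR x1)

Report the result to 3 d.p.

NOT x3 = 1 − 0.4700 = 0.5300
NOT x3 AND x3 = a·b on (0.5300, 0.4700) = 0.2491
NOT x3 = 1 − 0.4700 = 0.5300
NOT x3 OR x1 = a + b − a·b on (0.5300, 0.0700) = 0.5629
(NOT x3 AND x3) AND (NOT x3 OR x1) = a·b on (0.2491, 0.5629) = 0.1402

0.140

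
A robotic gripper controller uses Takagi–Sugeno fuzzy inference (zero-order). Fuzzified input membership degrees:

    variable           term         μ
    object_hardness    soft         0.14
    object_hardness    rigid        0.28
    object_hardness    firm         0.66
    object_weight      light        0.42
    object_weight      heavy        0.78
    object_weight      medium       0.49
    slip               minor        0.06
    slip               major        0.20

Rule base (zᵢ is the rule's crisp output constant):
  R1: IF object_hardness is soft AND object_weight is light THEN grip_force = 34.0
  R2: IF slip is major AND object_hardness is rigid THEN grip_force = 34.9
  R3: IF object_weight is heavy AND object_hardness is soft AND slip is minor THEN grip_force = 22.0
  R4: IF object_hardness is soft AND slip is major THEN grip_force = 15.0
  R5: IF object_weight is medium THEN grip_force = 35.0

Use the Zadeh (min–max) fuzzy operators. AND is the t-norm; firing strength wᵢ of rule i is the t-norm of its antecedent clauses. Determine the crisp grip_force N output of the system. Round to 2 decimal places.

31.37

R1 (z=34.0): soft=0.14, light=0.42; AND[min(a, b)] → w = 0.14
R2 (z=34.9): major=0.20, rigid=0.28; AND[min(a, b)] → w = 0.20
R3 (z=22.0): heavy=0.78, soft=0.14, minor=0.06; AND[min(a, b)] → w = 0.06
R4 (z=15.0): soft=0.14, major=0.20; AND[min(a, b)] → w = 0.14
R5 (z=35.0): medium=0.49 → w = 0.49
Weighted average = (0.14·34.0 + 0.20·34.9 + 0.06·22.0 + 0.14·15.0 + 0.49·35.0) / (0.14 + 0.20 + 0.06 + 0.14 + 0.49)
  = 32.3100 / 1.0300 = 31.37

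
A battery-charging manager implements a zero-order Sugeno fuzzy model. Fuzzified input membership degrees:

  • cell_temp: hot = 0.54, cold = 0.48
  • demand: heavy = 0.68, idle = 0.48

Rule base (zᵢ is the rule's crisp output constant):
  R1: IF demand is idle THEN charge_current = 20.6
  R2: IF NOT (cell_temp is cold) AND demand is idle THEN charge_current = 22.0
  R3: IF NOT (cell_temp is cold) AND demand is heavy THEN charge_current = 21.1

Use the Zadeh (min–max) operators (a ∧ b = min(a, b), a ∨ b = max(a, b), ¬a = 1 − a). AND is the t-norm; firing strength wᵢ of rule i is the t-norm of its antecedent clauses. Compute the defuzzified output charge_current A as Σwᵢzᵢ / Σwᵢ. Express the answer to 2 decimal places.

21.23

R1 (z=20.6): idle=0.48 → w = 0.48
R2 (z=22.0): ¬cold=1−0.48=0.52, idle=0.48; AND[min(a, b)] → w = 0.48
R3 (z=21.1): ¬cold=1−0.48=0.52, heavy=0.68; AND[min(a, b)] → w = 0.52
Weighted average = (0.48·20.6 + 0.48·22.0 + 0.52·21.1) / (0.48 + 0.48 + 0.52)
  = 31.4200 / 1.4800 = 21.23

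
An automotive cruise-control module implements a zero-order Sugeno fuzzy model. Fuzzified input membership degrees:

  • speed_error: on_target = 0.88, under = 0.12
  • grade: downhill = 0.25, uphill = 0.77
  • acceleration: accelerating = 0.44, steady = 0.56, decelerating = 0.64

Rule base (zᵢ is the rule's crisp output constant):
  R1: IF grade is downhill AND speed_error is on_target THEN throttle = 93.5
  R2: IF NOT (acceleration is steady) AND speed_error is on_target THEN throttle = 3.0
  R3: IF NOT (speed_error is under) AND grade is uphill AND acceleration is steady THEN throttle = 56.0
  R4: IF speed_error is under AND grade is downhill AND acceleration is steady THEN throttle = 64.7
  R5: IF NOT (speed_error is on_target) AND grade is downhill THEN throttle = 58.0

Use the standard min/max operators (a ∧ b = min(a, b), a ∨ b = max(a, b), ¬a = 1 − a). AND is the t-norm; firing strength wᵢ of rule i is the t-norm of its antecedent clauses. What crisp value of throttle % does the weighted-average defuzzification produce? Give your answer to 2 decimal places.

R1 (z=93.5): downhill=0.25, on_target=0.88; AND[min(a, b)] → w = 0.25
R2 (z=3.0): ¬steady=1−0.56=0.44, on_target=0.88; AND[min(a, b)] → w = 0.44
R3 (z=56.0): ¬under=1−0.12=0.88, uphill=0.77, steady=0.56; AND[min(a, b)] → w = 0.56
R4 (z=64.7): under=0.12, downhill=0.25, steady=0.56; AND[min(a, b)] → w = 0.12
R5 (z=58.0): ¬on_target=1−0.88=0.12, downhill=0.25; AND[min(a, b)] → w = 0.12
Weighted average = (0.25·93.5 + 0.44·3.0 + 0.56·56.0 + 0.12·64.7 + 0.12·58.0) / (0.25 + 0.44 + 0.56 + 0.12 + 0.12)
  = 70.7790 / 1.4900 = 47.50

47.50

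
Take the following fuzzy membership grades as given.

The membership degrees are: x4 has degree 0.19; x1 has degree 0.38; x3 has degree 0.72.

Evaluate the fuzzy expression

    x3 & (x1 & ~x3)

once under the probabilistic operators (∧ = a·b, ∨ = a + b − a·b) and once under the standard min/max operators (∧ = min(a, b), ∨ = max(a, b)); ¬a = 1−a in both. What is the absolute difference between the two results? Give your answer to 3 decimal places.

0.203

Under probabilistic:
  ~x3 = 1 − 0.7200 = 0.2800
  x1 & ~x3 = a·b on (0.3800, 0.2800) = 0.1064
  x3 & (x1 & ~x3) = a·b on (0.7200, 0.1064) = 0.0766
  → value = 0.0766
Under standard min/max:
  ~x3 = 1 − 0.72 = 0.28
  x1 & ~x3 = min(a, b) on (0.38, 0.28) = 0.28
  x3 & (x1 & ~x3) = min(a, b) on (0.72, 0.28) = 0.28
  → value = 0.2800
|0.0766 − 0.2800| = 0.203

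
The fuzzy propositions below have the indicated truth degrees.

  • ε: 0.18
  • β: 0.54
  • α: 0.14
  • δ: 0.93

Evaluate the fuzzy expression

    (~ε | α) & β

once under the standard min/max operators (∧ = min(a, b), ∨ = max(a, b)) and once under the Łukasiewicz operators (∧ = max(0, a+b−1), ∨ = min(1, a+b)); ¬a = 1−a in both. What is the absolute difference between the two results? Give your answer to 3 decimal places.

0.040

Under standard min/max:
  ~ε = 1 − 0.18 = 0.82
  ~ε | α = max(a, b) on (0.82, 0.14) = 0.82
  (~ε | α) & β = min(a, b) on (0.82, 0.54) = 0.54
  → value = 0.5400
Under Łukasiewicz:
  ~ε = 1 − 0.18 = 0.82
  ~ε | α = min(1, a+b) on (0.82, 0.14) = 0.96
  (~ε | α) & β = max(0, a+b−1) on (0.96, 0.54) = 0.50
  → value = 0.5000
|0.5400 − 0.5000| = 0.040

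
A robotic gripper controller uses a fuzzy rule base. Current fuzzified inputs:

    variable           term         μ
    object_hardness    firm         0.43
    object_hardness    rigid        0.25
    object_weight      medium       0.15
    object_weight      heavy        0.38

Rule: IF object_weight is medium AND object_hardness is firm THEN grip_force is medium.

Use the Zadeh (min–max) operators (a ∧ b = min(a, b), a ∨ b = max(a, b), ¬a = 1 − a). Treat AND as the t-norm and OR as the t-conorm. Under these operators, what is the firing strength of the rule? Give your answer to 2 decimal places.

firing strength: medium=0.15, firm=0.43; AND[min(a, b)] → w = 0.15

0.15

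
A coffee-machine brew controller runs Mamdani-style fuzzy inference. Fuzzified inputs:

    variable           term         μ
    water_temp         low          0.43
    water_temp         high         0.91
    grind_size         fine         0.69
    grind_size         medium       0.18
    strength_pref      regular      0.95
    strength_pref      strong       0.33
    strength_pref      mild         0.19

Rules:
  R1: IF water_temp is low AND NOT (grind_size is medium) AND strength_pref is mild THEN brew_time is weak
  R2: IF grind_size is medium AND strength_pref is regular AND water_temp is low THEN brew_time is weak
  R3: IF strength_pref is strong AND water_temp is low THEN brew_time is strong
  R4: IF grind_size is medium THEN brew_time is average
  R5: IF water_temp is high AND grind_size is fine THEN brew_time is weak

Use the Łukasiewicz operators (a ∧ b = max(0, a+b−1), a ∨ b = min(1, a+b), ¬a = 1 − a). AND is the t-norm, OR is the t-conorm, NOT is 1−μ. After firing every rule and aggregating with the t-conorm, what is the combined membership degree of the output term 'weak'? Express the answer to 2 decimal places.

0.60

R1: low=0.43, ¬medium=1−0.18=0.82, mild=0.19; AND[max(0, a+b−1)] → w = 0.00
R2: medium=0.18, regular=0.95, low=0.43; AND[max(0, a+b−1)] → w = 0.00
R3: strong=0.33, low=0.43; AND[max(0, a+b−1)] → w = 0.00
R4: medium=0.18 → w = 0.18
R5: high=0.91, fine=0.69; AND[max(0, a+b−1)] → w = 0.60
Rules with consequent 'weak': {R1, R2, R5} → strengths 0.00, 0.00, 0.60
Aggregate via t-conorm [min(1, a+b)]: 0.60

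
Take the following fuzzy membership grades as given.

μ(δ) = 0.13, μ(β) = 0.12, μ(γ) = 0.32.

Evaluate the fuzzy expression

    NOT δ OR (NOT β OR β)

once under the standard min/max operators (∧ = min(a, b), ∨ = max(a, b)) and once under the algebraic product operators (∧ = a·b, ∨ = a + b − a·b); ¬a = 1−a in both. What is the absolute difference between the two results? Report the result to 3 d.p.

0.106

Under standard min/max:
  NOT δ = 1 − 0.13 = 0.87
  NOT β = 1 − 0.12 = 0.88
  NOT β OR β = max(a, b) on (0.88, 0.12) = 0.88
  NOT δ OR (NOT β OR β) = max(a, b) on (0.87, 0.88) = 0.88
  → value = 0.8800
Under algebraic product:
  NOT δ = 1 − 0.1300 = 0.8700
  NOT β = 1 − 0.1200 = 0.8800
  NOT β OR β = a + b − a·b on (0.8800, 0.1200) = 0.8944
  NOT δ OR (NOT β OR β) = a + b − a·b on (0.8700, 0.8944) = 0.9863
  → value = 0.9863
|0.8800 − 0.9863| = 0.106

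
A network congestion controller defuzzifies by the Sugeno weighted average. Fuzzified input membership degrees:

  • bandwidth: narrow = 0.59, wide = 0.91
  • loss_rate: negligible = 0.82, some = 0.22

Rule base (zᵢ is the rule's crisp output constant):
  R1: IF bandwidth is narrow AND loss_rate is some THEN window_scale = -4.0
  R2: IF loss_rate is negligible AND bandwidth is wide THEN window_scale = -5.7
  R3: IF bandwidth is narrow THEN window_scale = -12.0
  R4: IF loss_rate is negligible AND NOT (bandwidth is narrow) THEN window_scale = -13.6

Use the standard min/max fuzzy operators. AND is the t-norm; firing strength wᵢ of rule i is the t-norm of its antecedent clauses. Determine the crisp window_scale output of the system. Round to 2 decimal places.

R1 (z=-4.0): narrow=0.59, some=0.22; AND[min(a, b)] → w = 0.22
R2 (z=-5.7): negligible=0.82, wide=0.91; AND[min(a, b)] → w = 0.82
R3 (z=-12.0): narrow=0.59 → w = 0.59
R4 (z=-13.6): negligible=0.82, ¬narrow=1−0.59=0.41; AND[min(a, b)] → w = 0.41
Weighted average = (0.22·-4.0 + 0.82·-5.7 + 0.59·-12.0 + 0.41·-13.6) / (0.22 + 0.82 + 0.59 + 0.41)
  = -18.2100 / 2.0400 = -8.93

-8.93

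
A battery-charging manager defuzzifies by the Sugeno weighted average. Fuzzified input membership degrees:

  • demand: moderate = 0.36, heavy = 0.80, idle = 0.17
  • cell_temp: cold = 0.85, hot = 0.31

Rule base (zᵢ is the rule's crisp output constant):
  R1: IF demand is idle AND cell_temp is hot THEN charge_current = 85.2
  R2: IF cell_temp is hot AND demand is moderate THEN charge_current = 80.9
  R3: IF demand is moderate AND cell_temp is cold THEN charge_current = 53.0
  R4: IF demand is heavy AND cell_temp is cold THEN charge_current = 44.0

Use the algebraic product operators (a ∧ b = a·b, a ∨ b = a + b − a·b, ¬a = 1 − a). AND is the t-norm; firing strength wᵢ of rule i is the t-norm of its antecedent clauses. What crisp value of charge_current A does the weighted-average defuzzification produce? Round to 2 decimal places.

51.86

R1 (z=85.2): idle=0.17, hot=0.31; AND[a·b] → w = 0.0527
R2 (z=80.9): hot=0.31, moderate=0.36; AND[a·b] → w = 0.1116
R3 (z=53.0): moderate=0.36, cold=0.85; AND[a·b] → w = 0.3060
R4 (z=44.0): heavy=0.80, cold=0.85; AND[a·b] → w = 0.6800
Weighted average = (0.0527·85.2 + 0.1116·80.9 + 0.3060·53.0 + 0.6800·44.0) / (0.0527 + 0.1116 + 0.3060 + 0.6800)
  = 59.6565 / 1.1503 = 51.86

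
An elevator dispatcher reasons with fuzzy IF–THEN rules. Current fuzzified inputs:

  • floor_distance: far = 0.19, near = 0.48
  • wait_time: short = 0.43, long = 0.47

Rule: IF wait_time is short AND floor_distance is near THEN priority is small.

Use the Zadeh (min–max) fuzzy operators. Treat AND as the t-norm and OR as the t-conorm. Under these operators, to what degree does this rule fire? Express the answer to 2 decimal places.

firing strength: short=0.43, near=0.48; AND[min(a, b)] → w = 0.43

0.43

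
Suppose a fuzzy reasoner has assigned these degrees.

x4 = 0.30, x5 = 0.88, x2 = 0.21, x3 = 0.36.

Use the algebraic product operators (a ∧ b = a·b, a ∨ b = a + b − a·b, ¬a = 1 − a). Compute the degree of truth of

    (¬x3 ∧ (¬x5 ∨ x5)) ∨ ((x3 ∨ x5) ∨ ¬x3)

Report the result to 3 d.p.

0.988

¬x3 = 1 − 0.3600 = 0.6400
¬x5 = 1 − 0.8800 = 0.1200
¬x5 ∨ x5 = a + b − a·b on (0.1200, 0.8800) = 0.8944
¬x3 ∧ (¬x5 ∨ x5) = a·b on (0.6400, 0.8944) = 0.5724
x3 ∨ x5 = a + b − a·b on (0.3600, 0.8800) = 0.9232
¬x3 = 1 − 0.3600 = 0.6400
(x3 ∨ x5) ∨ ¬x3 = a + b − a·b on (0.9232, 0.6400) = 0.9724
(¬x3 ∧ (¬x5 ∨ x5)) ∨ ((x3 ∨ x5) ∨ ¬x3) = a + b − a·b on (0.5724, 0.9724) = 0.9882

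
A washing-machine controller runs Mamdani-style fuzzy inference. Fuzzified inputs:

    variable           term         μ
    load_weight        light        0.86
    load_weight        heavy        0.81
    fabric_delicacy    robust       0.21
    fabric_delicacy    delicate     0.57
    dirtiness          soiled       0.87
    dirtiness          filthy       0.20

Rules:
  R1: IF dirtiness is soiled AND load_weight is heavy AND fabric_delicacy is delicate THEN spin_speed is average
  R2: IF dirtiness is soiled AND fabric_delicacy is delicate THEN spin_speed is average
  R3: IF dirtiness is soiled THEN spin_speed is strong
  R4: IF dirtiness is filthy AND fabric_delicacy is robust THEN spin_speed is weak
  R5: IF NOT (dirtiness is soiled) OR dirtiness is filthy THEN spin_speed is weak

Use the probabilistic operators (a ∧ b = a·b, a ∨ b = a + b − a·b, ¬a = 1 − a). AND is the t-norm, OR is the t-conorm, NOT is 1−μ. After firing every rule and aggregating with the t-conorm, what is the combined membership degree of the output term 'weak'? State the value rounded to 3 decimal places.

0.333

R1: soiled=0.87, heavy=0.81, delicate=0.57; AND[a·b] → w = 0.4017
R2: soiled=0.87, delicate=0.57; AND[a·b] → w = 0.4959
R3: soiled=0.87 → w = 0.8700
R4: filthy=0.20, robust=0.21; AND[a·b] → w = 0.0420
R5: ¬soiled=1−0.87=0.13, filthy=0.20; OR[a + b − a·b] → w = 0.3040
Rules with consequent 'weak': {R4, R5} → strengths 0.0420, 0.3040
Aggregate via t-conorm [a + b − a·b]: 0.3332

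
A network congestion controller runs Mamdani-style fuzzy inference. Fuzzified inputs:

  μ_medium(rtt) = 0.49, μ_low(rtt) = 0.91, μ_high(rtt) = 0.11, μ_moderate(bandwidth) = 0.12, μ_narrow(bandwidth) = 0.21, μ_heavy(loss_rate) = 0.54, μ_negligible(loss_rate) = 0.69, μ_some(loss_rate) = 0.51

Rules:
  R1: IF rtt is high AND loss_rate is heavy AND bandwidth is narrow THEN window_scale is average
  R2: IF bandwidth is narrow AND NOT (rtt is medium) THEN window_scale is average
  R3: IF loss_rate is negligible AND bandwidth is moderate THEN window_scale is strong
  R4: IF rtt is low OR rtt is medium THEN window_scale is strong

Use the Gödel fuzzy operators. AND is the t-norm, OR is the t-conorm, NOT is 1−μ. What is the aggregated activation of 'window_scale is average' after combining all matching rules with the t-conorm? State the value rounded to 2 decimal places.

R1: high=0.11, heavy=0.54, narrow=0.21; AND[min(a, b)] → w = 0.11
R2: narrow=0.21, ¬medium=1−0.49=0.51; AND[min(a, b)] → w = 0.21
R3: negligible=0.69, moderate=0.12; AND[min(a, b)] → w = 0.12
R4: low=0.91, medium=0.49; OR[max(a, b)] → w = 0.91
Rules with consequent 'average': {R1, R2} → strengths 0.11, 0.21
Aggregate via t-conorm [max(a, b)]: 0.21

0.21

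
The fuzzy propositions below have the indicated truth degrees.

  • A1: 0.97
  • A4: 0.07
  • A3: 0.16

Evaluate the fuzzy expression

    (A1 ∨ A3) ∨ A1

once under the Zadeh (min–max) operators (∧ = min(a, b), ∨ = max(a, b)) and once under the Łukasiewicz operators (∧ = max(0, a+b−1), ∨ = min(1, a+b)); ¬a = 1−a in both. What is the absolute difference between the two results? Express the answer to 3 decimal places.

0.030

Under Zadeh (min–max):
  A1 ∨ A3 = max(a, b) on (0.97, 0.16) = 0.97
  (A1 ∨ A3) ∨ A1 = max(a, b) on (0.97, 0.97) = 0.97
  → value = 0.9700
Under Łukasiewicz:
  A1 ∨ A3 = min(1, a+b) on (0.97, 0.16) = 1.00
  (A1 ∨ A3) ∨ A1 = min(1, a+b) on (1.00, 0.97) = 1.00
  → value = 1.0000
|0.9700 − 1.0000| = 0.030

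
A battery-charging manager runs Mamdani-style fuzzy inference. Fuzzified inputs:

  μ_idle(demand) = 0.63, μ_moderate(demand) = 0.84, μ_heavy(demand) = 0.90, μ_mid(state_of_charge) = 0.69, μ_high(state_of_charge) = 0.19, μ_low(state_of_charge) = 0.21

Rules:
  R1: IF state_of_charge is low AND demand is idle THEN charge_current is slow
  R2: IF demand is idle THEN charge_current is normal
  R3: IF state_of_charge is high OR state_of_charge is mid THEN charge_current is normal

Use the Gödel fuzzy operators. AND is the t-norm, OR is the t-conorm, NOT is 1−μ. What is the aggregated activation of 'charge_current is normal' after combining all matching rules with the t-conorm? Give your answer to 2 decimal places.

0.69

R1: low=0.21, idle=0.63; AND[min(a, b)] → w = 0.21
R2: idle=0.63 → w = 0.63
R3: high=0.19, mid=0.69; OR[max(a, b)] → w = 0.69
Rules with consequent 'normal': {R2, R3} → strengths 0.63, 0.69
Aggregate via t-conorm [max(a, b)]: 0.69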